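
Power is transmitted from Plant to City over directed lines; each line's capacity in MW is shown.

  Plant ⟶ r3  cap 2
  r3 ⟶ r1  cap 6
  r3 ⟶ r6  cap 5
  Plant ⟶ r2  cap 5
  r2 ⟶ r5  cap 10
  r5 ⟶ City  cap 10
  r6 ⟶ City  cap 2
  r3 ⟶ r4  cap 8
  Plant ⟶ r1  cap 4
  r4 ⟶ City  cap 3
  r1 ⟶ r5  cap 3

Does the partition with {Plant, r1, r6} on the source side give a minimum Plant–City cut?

No — its capacity is 12, but the minimum cut has capacity 10.

Given cut capacity: 5 + 2 + 3 + 2 = 12.
Augment Plant→r1→r5→City: bottleneck 3, flow now 3.
Augment Plant→r2→r5→City: bottleneck 5, flow now 8.
Augment Plant→r3→r4→City: bottleneck 2, flow now 10.
No augmenting path remains; maximum flow = 10.
In the residual graph, reachable from Plant: {Plant, r1}.
Min-cut edges: Plant→r2 (5), Plant→r3 (2), r1→r5 (3); capacity 5 + 2 + 3 = 10.
Cut capacity 12 exceeds the max flow 10, so it is not minimum.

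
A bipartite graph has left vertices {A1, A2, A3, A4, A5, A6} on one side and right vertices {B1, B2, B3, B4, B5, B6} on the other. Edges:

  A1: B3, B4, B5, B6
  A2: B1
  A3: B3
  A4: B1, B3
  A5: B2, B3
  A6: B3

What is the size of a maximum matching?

4

Unit-capacity flow: source→left, listed edges, right→sink; max matching = max flow.
Augmenting path A1→B3 (+1); matched 1.
Augmenting path A2→B1 (+1); matched 2.
Augmenting path A5→B2 (+1); matched 3.
Augmenting path A3→B3→A1→B4 (+1); matched 4.
No augmenting path remains; maximum matching = 4.
König certificate: {A1, A5, B1, B3} is a vertex cover of size 4 (every listed pair touches it), so no matching can be larger.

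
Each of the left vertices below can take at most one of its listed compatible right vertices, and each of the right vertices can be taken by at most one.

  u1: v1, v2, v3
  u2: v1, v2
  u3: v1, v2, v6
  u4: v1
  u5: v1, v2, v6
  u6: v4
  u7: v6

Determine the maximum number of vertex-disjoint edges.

5

Unit-capacity flow: source→left, listed edges, right→sink; max matching = max flow.
Augmenting path u1→v1 (+1); matched 1.
Augmenting path u2→v2 (+1); matched 2.
Augmenting path u3→v6 (+1); matched 3.
Augmenting path u6→v4 (+1); matched 4.
Augmenting path u4→v1→u1→v3 (+1); matched 5.
No augmenting path remains; maximum matching = 5.
König certificate: {u1, u6, v1, v2, v6} is a vertex cover of size 5 (every listed pair touches it), so no matching can be larger.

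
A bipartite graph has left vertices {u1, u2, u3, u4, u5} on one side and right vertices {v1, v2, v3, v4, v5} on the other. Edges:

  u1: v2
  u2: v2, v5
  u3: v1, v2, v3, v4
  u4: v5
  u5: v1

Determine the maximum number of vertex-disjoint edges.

Unit-capacity flow: source→left, listed edges, right→sink; max matching = max flow.
Augmenting path u1→v2 (+1); matched 1.
Augmenting path u2→v5 (+1); matched 2.
Augmenting path u3→v1 (+1); matched 3.
Augmenting path u5→v1→u3→v3 (+1); matched 4.
No augmenting path remains; maximum matching = 4.
König certificate: {u3, u5, v2, v5} is a vertex cover of size 4 (every listed pair touches it), so no matching can be larger.

4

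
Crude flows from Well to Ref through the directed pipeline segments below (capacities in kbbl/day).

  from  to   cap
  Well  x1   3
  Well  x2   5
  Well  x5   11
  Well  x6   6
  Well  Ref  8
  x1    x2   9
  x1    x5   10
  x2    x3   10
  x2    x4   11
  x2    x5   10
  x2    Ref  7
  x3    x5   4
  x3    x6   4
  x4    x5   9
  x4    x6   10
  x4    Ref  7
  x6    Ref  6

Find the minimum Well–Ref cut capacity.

22

Augment Well→Ref: bottleneck 8, flow now 8.
Augment Well→x2→Ref: bottleneck 5, flow now 13.
Augment Well→x6→Ref: bottleneck 6, flow now 19.
Augment Well→x1→x2→Ref: bottleneck 2, flow now 21.
Augment Well→x1→x2→x4→Ref: bottleneck 1, flow now 22.
No augmenting path remains; maximum flow = 22.
By max-flow min-cut, the minimum cut capacity equals the max flow.
In the residual graph, reachable from Well: {Well, x5}.
Min-cut edges: Well→x1 (3), Well→x2 (5), Well→x6 (6), Well→Ref (8); capacity 3 + 5 + 6 + 8 = 22.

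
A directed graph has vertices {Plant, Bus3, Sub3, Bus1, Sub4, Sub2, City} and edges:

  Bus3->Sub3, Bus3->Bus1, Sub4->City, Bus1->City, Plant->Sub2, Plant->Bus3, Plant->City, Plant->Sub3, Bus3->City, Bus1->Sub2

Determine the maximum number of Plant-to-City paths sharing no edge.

Assign every edge capacity 1; by Menger, the answer equals the max flow.
Path Plant→City (+1); total 1.
Path Plant→Bus3→City (+1); total 2.
No residual Plant→City path; max flow = 2.
Certifying cut of size 2: {Plant→Bus3, Plant→City}.

2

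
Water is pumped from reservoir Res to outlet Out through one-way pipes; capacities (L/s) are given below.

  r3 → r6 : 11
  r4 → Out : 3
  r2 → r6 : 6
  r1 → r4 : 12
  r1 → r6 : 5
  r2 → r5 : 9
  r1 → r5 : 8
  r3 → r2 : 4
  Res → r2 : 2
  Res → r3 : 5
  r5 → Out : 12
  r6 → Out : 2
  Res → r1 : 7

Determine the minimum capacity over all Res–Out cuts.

14

Augment Res→r1→r4→Out: bottleneck 3, flow now 3.
Augment Res→r1→r5→Out: bottleneck 4, flow now 7.
Augment Res→r2→r5→Out: bottleneck 2, flow now 9.
Augment Res→r3→r6→Out: bottleneck 2, flow now 11.
Augment Res→r3→r2→r5→Out: bottleneck 3, flow now 14.
No augmenting path remains; maximum flow = 14.
By max-flow min-cut, the minimum cut capacity equals the max flow.
In the residual graph, reachable from Res: {Res}.
Min-cut edges: Res→r1 (7), Res→r2 (2), Res→r3 (5); capacity 7 + 2 + 5 = 14.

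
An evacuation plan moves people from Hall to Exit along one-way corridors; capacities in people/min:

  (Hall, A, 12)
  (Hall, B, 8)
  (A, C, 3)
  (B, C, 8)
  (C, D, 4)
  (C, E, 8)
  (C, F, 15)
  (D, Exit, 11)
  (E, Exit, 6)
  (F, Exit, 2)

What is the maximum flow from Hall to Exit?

11

Augment Hall→A→C→D→Exit: bottleneck 3, flow now 3.
Augment Hall→B→C→D→Exit: bottleneck 1, flow now 4.
Augment Hall→B→C→E→Exit: bottleneck 6, flow now 10.
Augment Hall→B→C→F→Exit: bottleneck 1, flow now 11.
No augmenting path remains; maximum flow = 11.
In the residual graph, reachable from Hall: {Hall, A}.
Min-cut edges: Hall→B (8), A→C (3); capacity 8 + 3 = 11.
This cut is saturated, so no flow can exceed 11.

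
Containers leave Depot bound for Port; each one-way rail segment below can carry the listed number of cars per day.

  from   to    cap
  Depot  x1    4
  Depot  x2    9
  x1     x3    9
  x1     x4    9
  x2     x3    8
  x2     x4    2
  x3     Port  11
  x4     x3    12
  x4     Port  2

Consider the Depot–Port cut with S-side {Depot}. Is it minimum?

Given cut capacity: 4 + 9 = 13.
Augment Depot→x1→x3→Port: bottleneck 4, flow now 4.
Augment Depot→x2→x3→Port: bottleneck 7, flow now 11.
Augment Depot→x2→x4→Port: bottleneck 2, flow now 13.
No augmenting path remains; maximum flow = 13.
Cut capacity 13 equals the max flow, so it is a minimum cut.

Yes — it is a minimum cut (capacity 13).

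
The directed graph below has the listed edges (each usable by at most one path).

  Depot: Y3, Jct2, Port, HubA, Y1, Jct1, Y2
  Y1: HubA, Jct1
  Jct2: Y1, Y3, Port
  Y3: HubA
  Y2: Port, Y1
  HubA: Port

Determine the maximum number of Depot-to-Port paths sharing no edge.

Assign every edge capacity 1; by Menger, the answer equals the max flow.
Path Depot→Port (+1); total 1.
Path Depot→Y2→Port (+1); total 2.
Path Depot→Jct2→Port (+1); total 3.
Path Depot→HubA→Port (+1); total 4.
No residual Depot→Port path; max flow = 4.
Certifying cut of size 4: {Depot→Jct2, Depot→Port, Depot→Y2, HubA→Port}.

4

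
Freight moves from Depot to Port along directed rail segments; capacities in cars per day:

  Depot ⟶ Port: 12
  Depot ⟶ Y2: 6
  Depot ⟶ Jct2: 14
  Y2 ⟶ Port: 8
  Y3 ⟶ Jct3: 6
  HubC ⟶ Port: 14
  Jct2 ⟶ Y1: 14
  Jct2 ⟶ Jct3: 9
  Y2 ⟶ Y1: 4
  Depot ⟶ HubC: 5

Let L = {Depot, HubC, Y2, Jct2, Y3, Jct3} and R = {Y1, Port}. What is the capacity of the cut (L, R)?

Edges leaving {Depot, HubC, Y2, Jct2, Y3, Jct3}: Depot→Port (12), HubC→Port (14), Y2→Y1 (4), Y2→Port (8), Jct2→Y1 (14).
Cut capacity = 12 + 14 + 4 + 8 + 14 = 52.

52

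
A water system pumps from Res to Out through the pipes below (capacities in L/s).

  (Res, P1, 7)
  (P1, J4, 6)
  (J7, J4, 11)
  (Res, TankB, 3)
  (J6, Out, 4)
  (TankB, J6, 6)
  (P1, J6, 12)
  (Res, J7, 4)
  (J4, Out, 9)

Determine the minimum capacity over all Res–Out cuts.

Augment Res→TankB→J6→Out: bottleneck 3, flow now 3.
Augment Res→J7→J4→Out: bottleneck 4, flow now 7.
Augment Res→P1→J4→Out: bottleneck 5, flow now 12.
Augment Res→P1→J6→Out: bottleneck 1, flow now 13.
No augmenting path remains; maximum flow = 13.
By max-flow min-cut, the minimum cut capacity equals the max flow.
In the residual graph, reachable from Res: {Res, TankB, J7, P1, J4, J6}.
Min-cut edges: J4→Out (9), J6→Out (4); capacity 9 + 4 = 13.

13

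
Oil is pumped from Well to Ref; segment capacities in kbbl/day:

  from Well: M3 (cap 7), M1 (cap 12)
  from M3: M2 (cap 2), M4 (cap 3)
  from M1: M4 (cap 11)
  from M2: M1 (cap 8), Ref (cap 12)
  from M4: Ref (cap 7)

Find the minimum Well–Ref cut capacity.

Augment Well→M3→M2→Ref: bottleneck 2, flow now 2.
Augment Well→M3→M4→Ref: bottleneck 3, flow now 5.
Augment Well→M1→M4→Ref: bottleneck 4, flow now 9.
No augmenting path remains; maximum flow = 9.
By max-flow min-cut, the minimum cut capacity equals the max flow.
In the residual graph, reachable from Well: {Well, M3, M1, M4}.
Min-cut edges: M3→M2 (2), M4→Ref (7); capacity 2 + 7 = 9.

9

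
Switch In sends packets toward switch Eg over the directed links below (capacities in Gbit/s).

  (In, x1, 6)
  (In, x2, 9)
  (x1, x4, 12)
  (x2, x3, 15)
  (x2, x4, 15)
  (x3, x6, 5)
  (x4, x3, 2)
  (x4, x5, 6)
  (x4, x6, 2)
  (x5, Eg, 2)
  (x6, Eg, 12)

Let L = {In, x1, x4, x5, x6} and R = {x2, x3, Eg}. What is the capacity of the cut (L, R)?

Edges leaving {In, x1, x4, x5, x6}: In→x2 (9), x4→x3 (2), x5→Eg (2), x6→Eg (12).
Cut capacity = 9 + 2 + 2 + 12 = 25.

25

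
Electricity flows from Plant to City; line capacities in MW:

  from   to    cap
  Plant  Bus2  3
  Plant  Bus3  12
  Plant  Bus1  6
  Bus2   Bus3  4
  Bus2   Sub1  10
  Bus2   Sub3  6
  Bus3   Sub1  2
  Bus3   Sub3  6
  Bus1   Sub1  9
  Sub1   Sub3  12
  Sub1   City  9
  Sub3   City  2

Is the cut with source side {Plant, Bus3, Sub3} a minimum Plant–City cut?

No — its capacity is 13, but the minimum cut has capacity 11.

Given cut capacity: 3 + 6 + 2 + 2 = 13.
Augment Plant→Bus2→Sub1→City: bottleneck 3, flow now 3.
Augment Plant→Bus3→Sub1→City: bottleneck 2, flow now 5.
Augment Plant→Bus3→Sub3→City: bottleneck 2, flow now 7.
Augment Plant→Bus1→Sub1→City: bottleneck 4, flow now 11.
No augmenting path remains; maximum flow = 11.
In the residual graph, reachable from Plant: {Plant, Bus2, Bus3, Bus1, Sub1, Sub3}.
Min-cut edges: Sub1→City (9), Sub3→City (2); capacity 9 + 2 = 11.
Cut capacity 13 exceeds the max flow 11, so it is not minimum.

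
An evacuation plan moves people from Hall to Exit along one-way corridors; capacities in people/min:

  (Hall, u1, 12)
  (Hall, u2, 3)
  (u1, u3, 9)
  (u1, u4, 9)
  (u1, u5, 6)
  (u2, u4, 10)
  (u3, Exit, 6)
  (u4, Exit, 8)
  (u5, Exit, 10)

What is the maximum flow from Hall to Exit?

15

Augment Hall→u1→u3→Exit: bottleneck 6, flow now 6.
Augment Hall→u1→u4→Exit: bottleneck 6, flow now 12.
Augment Hall→u2→u4→Exit: bottleneck 2, flow now 14.
Augment Hall→u2→u4→u1→u5→Exit: bottleneck 1, flow now 15. (uses reverse residual edge)
No augmenting path remains; maximum flow = 15.
In the residual graph, reachable from Hall: {Hall}.
Min-cut edges: Hall→u1 (12), Hall→u2 (3); capacity 12 + 3 = 15.
This cut is saturated, so no flow can exceed 15.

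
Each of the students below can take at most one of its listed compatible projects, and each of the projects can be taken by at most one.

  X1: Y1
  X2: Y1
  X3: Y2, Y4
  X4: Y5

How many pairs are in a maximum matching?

Unit-capacity flow: source→left, listed edges, right→sink; max matching = max flow.
Augmenting path X1→Y1 (+1); matched 1.
Augmenting path X3→Y2 (+1); matched 2.
Augmenting path X4→Y5 (+1); matched 3.
No augmenting path remains; maximum matching = 3.
König certificate: {X3, X4, Y1} is a vertex cover of size 3 (every listed pair touches it), so no matching can be larger.

3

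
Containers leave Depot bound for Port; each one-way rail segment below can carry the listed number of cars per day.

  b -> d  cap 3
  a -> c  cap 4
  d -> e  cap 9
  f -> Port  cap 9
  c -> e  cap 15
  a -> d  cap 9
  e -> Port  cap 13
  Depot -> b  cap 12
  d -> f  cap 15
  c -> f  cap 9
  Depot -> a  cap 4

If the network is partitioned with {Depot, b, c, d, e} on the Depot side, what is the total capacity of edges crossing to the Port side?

41

Edges leaving {Depot, b, c, d, e}: Depot→a (4), c→f (9), d→f (15), e→Port (13).
Cut capacity = 4 + 9 + 15 + 13 = 41.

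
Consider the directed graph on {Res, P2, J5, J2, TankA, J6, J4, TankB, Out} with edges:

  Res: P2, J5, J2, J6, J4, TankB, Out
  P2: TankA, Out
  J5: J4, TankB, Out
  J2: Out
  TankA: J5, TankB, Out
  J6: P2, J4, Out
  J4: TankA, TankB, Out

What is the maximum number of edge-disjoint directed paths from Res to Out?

Assign every edge capacity 1; by Menger, the answer equals the max flow.
Path Res→Out (+1); total 1.
Path Res→P2→Out (+1); total 2.
Path Res→J5→Out (+1); total 3.
Path Res→J2→Out (+1); total 4.
Path Res→J6→Out (+1); total 5.
Path Res→J4→Out (+1); total 6.
No residual Res→Out path; max flow = 6.
Certifying cut of size 6: {Res→J2, Res→J4, Res→J5, Res→J6, Res→Out, Res→P2}.

6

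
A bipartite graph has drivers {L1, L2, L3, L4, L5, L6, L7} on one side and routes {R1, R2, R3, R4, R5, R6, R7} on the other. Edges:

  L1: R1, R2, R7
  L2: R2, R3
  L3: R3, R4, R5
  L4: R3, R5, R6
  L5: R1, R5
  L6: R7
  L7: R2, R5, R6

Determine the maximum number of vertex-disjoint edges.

Unit-capacity flow: source→left, listed edges, right→sink; max matching = max flow.
Augmenting path L1→R1 (+1); matched 1.
Augmenting path L2→R2 (+1); matched 2.
Augmenting path L3→R3 (+1); matched 3.
Augmenting path L4→R5 (+1); matched 4.
Augmenting path L6→R7 (+1); matched 5.
Augmenting path L7→R6 (+1); matched 6.
Augmenting path L5→R5→L4→R3→L3→R4 (+1); matched 7.
No augmenting path remains; maximum matching = 7.
König certificate: {L1, L2, L3, L4, L5, L6, L7} is a vertex cover of size 7 (every listed pair touches it), so no matching can be larger.

7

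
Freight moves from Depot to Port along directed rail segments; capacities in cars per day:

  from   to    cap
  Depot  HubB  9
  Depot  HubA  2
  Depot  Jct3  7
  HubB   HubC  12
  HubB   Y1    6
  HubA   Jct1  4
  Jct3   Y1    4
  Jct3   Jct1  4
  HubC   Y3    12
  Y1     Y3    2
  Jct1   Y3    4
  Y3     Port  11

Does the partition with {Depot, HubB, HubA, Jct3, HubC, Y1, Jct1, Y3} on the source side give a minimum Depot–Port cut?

Given cut capacity: 11 = 11.
Augment Depot→HubB→HubC→Y3→Port: bottleneck 9, flow now 9.
Augment Depot→HubA→Jct1→Y3→Port: bottleneck 2, flow now 11.
No augmenting path remains; maximum flow = 11.
Cut capacity 11 equals the max flow, so it is a minimum cut.

Yes — it is a minimum cut (capacity 11).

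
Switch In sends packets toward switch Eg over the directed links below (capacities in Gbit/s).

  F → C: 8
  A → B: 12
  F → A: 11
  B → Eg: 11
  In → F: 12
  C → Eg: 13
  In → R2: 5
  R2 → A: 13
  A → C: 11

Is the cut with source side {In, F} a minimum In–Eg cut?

Given cut capacity: 5 + 11 + 8 = 24.
Augment In→F→C→Eg: bottleneck 8, flow now 8.
Augment In→R2→A→C→Eg: bottleneck 5, flow now 13.
Augment In→F→A→B→Eg: bottleneck 4, flow now 17.
No augmenting path remains; maximum flow = 17.
In the residual graph, reachable from In: {In}.
Min-cut edges: In→R2 (5), In→F (12); capacity 5 + 12 = 17.
Cut capacity 24 exceeds the max flow 17, so it is not minimum.

No — its capacity is 24, but the minimum cut has capacity 17.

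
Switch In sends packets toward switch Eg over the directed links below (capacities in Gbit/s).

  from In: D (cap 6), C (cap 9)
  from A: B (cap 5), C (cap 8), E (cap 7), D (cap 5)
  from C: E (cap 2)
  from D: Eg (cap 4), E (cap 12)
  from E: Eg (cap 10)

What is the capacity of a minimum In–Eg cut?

8

Augment In→D→Eg: bottleneck 4, flow now 4.
Augment In→C→E→Eg: bottleneck 2, flow now 6.
Augment In→D→E→Eg: bottleneck 2, flow now 8.
No augmenting path remains; maximum flow = 8.
By max-flow min-cut, the minimum cut capacity equals the max flow.
In the residual graph, reachable from In: {In, C}.
Min-cut edges: In→D (6), C→E (2); capacity 6 + 2 = 8.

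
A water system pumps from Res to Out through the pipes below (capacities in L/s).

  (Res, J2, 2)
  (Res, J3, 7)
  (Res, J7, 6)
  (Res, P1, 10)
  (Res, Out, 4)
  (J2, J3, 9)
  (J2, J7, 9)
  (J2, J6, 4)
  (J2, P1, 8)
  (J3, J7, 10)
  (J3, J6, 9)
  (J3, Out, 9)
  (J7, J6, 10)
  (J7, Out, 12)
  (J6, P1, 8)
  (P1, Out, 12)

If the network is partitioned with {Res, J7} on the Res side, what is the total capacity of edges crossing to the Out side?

45

Edges leaving {Res, J7}: Res→J2 (2), Res→J3 (7), Res→P1 (10), Res→Out (4), J7→J6 (10), J7→Out (12).
Cut capacity = 2 + 7 + 10 + 4 + 10 + 12 = 45.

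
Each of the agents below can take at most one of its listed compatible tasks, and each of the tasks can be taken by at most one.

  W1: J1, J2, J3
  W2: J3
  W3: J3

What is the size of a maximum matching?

2

Unit-capacity flow: source→left, listed edges, right→sink; max matching = max flow.
Augmenting path W1→J1 (+1); matched 1.
Augmenting path W2→J3 (+1); matched 2.
No augmenting path remains; maximum matching = 2.
König certificate: {W1, J3} is a vertex cover of size 2 (every listed pair touches it), so no matching can be larger.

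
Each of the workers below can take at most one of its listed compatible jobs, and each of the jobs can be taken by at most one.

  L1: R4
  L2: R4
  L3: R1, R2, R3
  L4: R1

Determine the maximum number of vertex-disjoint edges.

3

Unit-capacity flow: source→left, listed edges, right→sink; max matching = max flow.
Augmenting path L1→R4 (+1); matched 1.
Augmenting path L3→R1 (+1); matched 2.
Augmenting path L4→R1→L3→R2 (+1); matched 3.
No augmenting path remains; maximum matching = 3.
König certificate: {L3, L4, R4} is a vertex cover of size 3 (every listed pair touches it), so no matching can be larger.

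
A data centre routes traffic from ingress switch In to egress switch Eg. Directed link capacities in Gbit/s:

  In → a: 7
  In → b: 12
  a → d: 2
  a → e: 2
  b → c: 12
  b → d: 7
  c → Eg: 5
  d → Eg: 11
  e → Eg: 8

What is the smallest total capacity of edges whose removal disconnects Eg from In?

Augment In→a→d→Eg: bottleneck 2, flow now 2.
Augment In→a→e→Eg: bottleneck 2, flow now 4.
Augment In→b→c→Eg: bottleneck 5, flow now 9.
Augment In→b→d→Eg: bottleneck 7, flow now 16.
No augmenting path remains; maximum flow = 16.
By max-flow min-cut, the minimum cut capacity equals the max flow.
In the residual graph, reachable from In: {In, a}.
Min-cut edges: In→b (12), a→d (2), a→e (2); capacity 12 + 2 + 2 = 16.

16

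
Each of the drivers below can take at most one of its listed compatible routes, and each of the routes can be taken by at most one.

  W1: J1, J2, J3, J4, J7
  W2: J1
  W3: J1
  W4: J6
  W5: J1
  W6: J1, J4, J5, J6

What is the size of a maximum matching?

4

Unit-capacity flow: source→left, listed edges, right→sink; max matching = max flow.
Augmenting path W1→J1 (+1); matched 1.
Augmenting path W4→J6 (+1); matched 2.
Augmenting path W6→J4 (+1); matched 3.
Augmenting path W2→J1→W1→J2 (+1); matched 4.
No augmenting path remains; maximum matching = 4.
König certificate: {W1, W4, W6, J1} is a vertex cover of size 4 (every listed pair touches it), so no matching can be larger.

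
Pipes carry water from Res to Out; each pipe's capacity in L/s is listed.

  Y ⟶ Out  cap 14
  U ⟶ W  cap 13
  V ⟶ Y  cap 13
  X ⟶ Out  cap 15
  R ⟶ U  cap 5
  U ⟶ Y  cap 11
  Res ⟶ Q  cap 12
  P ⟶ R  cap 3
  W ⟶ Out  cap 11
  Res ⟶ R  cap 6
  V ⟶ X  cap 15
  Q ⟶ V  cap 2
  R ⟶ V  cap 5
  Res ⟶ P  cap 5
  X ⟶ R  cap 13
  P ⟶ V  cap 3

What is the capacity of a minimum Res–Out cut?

Augment Res→P→V→X→Out: bottleneck 3, flow now 3.
Augment Res→Q→V→X→Out: bottleneck 2, flow now 5.
Augment Res→R→U→W→Out: bottleneck 5, flow now 10.
Augment Res→R→V→X→Out: bottleneck 1, flow now 11.
Augment Res→P→R→V→X→Out: bottleneck 2, flow now 13.
No augmenting path remains; maximum flow = 13.
By max-flow min-cut, the minimum cut capacity equals the max flow.
In the residual graph, reachable from Res: {Res, Q}.
Min-cut edges: Res→P (5), Res→R (6), Q→V (2); capacity 5 + 6 + 2 = 13.

13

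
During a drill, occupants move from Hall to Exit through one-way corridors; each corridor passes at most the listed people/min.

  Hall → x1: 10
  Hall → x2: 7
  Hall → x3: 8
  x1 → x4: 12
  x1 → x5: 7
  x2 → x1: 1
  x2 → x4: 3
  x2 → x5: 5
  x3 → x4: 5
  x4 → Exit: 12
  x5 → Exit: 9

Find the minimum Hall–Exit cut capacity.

Augment Hall→x1→x4→Exit: bottleneck 10, flow now 10.
Augment Hall→x2→x4→Exit: bottleneck 2, flow now 12.
Augment Hall→x2→x5→Exit: bottleneck 5, flow now 17.
Augment Hall→x3→x4→x1→x5→Exit: bottleneck 4, flow now 21. (uses reverse residual edge)
No augmenting path remains; maximum flow = 21.
By max-flow min-cut, the minimum cut capacity equals the max flow.
In the residual graph, reachable from Hall: {Hall, x1, x2, x3, x4, x5}.
Min-cut edges: x4→Exit (12), x5→Exit (9); capacity 12 + 9 = 21.

21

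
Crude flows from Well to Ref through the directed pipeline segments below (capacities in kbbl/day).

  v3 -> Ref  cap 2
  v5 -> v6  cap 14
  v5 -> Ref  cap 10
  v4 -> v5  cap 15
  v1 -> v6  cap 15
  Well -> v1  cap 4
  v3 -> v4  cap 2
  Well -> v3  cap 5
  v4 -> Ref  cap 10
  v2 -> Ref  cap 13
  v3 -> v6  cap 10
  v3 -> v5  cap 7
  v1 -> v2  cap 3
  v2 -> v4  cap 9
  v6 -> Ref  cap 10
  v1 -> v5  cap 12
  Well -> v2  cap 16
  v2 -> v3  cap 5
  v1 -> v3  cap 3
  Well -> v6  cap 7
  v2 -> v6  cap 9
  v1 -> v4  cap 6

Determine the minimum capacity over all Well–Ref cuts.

32

Augment Well→v2→Ref: bottleneck 13, flow now 13.
Augment Well→v3→Ref: bottleneck 2, flow now 15.
Augment Well→v6→Ref: bottleneck 7, flow now 22.
Augment Well→v1→v4→Ref: bottleneck 4, flow now 26.
Augment Well→v2→v4→Ref: bottleneck 3, flow now 29.
Augment Well→v3→v4→Ref: bottleneck 2, flow now 31.
Augment Well→v3→v5→Ref: bottleneck 1, flow now 32.
No augmenting path remains; maximum flow = 32.
By max-flow min-cut, the minimum cut capacity equals the max flow.
In the residual graph, reachable from Well: {Well}.
Min-cut edges: Well→v1 (4), Well→v2 (16), Well→v3 (5), Well→v6 (7); capacity 4 + 16 + 5 + 7 = 32.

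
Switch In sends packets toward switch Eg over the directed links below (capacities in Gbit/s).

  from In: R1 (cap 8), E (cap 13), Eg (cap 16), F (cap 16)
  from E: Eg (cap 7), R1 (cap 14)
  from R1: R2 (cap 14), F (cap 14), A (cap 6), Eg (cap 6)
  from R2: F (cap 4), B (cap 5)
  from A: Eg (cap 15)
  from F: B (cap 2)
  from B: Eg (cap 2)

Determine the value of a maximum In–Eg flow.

Augment In→Eg: bottleneck 16, flow now 16.
Augment In→E→Eg: bottleneck 7, flow now 23.
Augment In→R1→Eg: bottleneck 6, flow now 29.
Augment In→R1→A→Eg: bottleneck 2, flow now 31.
Augment In→F→B→Eg: bottleneck 2, flow now 33.
Augment In→E→R1→A→Eg: bottleneck 4, flow now 37.
No augmenting path remains; maximum flow = 37.
In the residual graph, reachable from In: {In, E, R1, R2, F, B}.
Min-cut edges: In→Eg (16), E→Eg (7), R1→A (6), R1→Eg (6), B→Eg (2); capacity 16 + 7 + 6 + 6 + 2 = 37.
This cut is saturated, so no flow can exceed 37.

37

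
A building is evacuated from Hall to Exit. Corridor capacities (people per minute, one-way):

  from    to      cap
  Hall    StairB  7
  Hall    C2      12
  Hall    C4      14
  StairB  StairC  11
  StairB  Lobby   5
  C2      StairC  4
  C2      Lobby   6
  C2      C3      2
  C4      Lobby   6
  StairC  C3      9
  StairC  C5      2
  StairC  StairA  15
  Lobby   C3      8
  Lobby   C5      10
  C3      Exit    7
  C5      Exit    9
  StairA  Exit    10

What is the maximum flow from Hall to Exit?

25

Augment Hall→C2→C3→Exit: bottleneck 2, flow now 2.
Augment Hall→StairB→StairC→C3→Exit: bottleneck 5, flow now 7.
Augment Hall→StairB→StairC→C5→Exit: bottleneck 2, flow now 9.
Augment Hall→C2→StairC→StairA→Exit: bottleneck 4, flow now 13.
Augment Hall→C2→Lobby→C5→Exit: bottleneck 6, flow now 19.
Augment Hall→C4→Lobby→C5→Exit: bottleneck 1, flow now 20.
Augment Hall→C4→Lobby→C3→StairC→StairA→Exit: bottleneck 5, flow now 25. (uses reverse residual edge)
No augmenting path remains; maximum flow = 25.
In the residual graph, reachable from Hall: {Hall, C4}.
Min-cut edges: Hall→StairB (7), Hall→C2 (12), C4→Lobby (6); capacity 7 + 12 + 6 = 25.
This cut is saturated, so no flow can exceed 25.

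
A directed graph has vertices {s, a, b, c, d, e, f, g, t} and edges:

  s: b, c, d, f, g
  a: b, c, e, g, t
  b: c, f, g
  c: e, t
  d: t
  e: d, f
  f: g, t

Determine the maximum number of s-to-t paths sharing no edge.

Assign every edge capacity 1; by Menger, the answer equals the max flow.
Path s→c→t (+1); total 1.
Path s→d→t (+1); total 2.
Path s→f→t (+1); total 3.
No residual s→t path; max flow = 3.
Certifying cut of size 3: {c→t, d→t, f→t}.

3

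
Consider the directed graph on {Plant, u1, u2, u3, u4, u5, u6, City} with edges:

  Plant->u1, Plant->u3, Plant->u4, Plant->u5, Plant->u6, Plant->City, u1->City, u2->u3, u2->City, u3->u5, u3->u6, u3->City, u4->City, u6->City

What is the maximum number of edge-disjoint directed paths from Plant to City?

5

Assign every edge capacity 1; by Menger, the answer equals the max flow.
Path Plant→City (+1); total 1.
Path Plant→u1→City (+1); total 2.
Path Plant→u3→City (+1); total 3.
Path Plant→u4→City (+1); total 4.
Path Plant→u6→City (+1); total 5.
No residual Plant→City path; max flow = 5.
Certifying cut of size 5: {Plant→City, Plant→u1, Plant→u3, Plant→u4, Plant→u6}.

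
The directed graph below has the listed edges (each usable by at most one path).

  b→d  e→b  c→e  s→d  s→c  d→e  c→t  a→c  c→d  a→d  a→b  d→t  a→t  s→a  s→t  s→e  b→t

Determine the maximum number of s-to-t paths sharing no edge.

5

Assign every edge capacity 1; by Menger, the answer equals the max flow.
Path s→t (+1); total 1.
Path s→a→t (+1); total 2.
Path s→c→t (+1); total 3.
Path s→d→t (+1); total 4.
Path s→e→b→t (+1); total 5.
No residual s→t path; max flow = 5.
Certifying cut of size 5: {s→a, s→c, s→d, s→e, s→t}.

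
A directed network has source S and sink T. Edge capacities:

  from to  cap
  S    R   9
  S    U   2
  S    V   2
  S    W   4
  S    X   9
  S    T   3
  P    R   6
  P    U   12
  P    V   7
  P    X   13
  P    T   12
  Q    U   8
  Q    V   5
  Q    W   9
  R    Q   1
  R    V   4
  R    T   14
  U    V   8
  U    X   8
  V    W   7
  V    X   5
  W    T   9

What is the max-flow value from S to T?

Augment S→T: bottleneck 3, flow now 3.
Augment S→R→T: bottleneck 9, flow now 12.
Augment S→W→T: bottleneck 4, flow now 16.
Augment S→V→W→T: bottleneck 2, flow now 18.
Augment S→U→V→W→T: bottleneck 2, flow now 20.
No augmenting path remains; maximum flow = 20.
In the residual graph, reachable from S: {S, X}.
Min-cut edges: S→R (9), S→U (2), S→V (2), S→W (4), S→T (3); capacity 9 + 2 + 2 + 4 + 3 = 20.
This cut is saturated, so no flow can exceed 20.

20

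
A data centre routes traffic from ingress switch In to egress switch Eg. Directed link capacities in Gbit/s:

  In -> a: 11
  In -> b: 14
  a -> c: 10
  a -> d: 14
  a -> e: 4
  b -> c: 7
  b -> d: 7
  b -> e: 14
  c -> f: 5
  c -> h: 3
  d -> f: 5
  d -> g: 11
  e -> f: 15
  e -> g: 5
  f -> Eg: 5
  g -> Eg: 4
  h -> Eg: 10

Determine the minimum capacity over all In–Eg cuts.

Augment In→a→c→f→Eg: bottleneck 5, flow now 5.
Augment In→a→c→h→Eg: bottleneck 3, flow now 8.
Augment In→a→d→g→Eg: bottleneck 3, flow now 11.
Augment In→b→d→g→Eg: bottleneck 1, flow now 12.
No augmenting path remains; maximum flow = 12.
By max-flow min-cut, the minimum cut capacity equals the max flow.
In the residual graph, reachable from In: {In, a, b, c, d, e, f, g}.
Min-cut edges: c→h (3), f→Eg (5), g→Eg (4); capacity 3 + 5 + 4 = 12.

12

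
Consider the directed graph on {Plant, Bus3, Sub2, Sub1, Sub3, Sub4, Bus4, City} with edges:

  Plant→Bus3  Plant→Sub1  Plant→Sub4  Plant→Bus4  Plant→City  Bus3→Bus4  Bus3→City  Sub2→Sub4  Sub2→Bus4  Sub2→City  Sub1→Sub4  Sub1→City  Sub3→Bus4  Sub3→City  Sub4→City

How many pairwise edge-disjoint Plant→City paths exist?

Assign every edge capacity 1; by Menger, the answer equals the max flow.
Path Plant→City (+1); total 1.
Path Plant→Bus3→City (+1); total 2.
Path Plant→Sub1→City (+1); total 3.
Path Plant→Sub4→City (+1); total 4.
No residual Plant→City path; max flow = 4.
Certifying cut of size 4: {Plant→Bus3, Plant→City, Plant→Sub1, Plant→Sub4}.

4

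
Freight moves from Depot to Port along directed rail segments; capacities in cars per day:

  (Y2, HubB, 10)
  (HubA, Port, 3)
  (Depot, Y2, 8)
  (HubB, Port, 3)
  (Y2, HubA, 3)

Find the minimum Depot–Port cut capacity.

Augment Depot→Y2→HubA→Port: bottleneck 3, flow now 3.
Augment Depot→Y2→HubB→Port: bottleneck 3, flow now 6.
No augmenting path remains; maximum flow = 6.
By max-flow min-cut, the minimum cut capacity equals the max flow.
In the residual graph, reachable from Depot: {Depot, Y2, HubB}.
Min-cut edges: Y2→HubA (3), HubB→Port (3); capacity 3 + 3 = 6.

6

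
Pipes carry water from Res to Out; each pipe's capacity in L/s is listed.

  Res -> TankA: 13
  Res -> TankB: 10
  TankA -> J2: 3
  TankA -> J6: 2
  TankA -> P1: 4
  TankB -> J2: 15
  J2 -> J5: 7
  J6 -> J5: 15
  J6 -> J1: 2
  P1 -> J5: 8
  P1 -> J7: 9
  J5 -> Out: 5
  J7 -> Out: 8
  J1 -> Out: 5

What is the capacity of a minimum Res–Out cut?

Augment Res→TankA→J2→J5→Out: bottleneck 3, flow now 3.
Augment Res→TankA→J6→J5→Out: bottleneck 2, flow now 5.
Augment Res→TankA→P1→J7→Out: bottleneck 4, flow now 9.
Augment Res→TankB→J2→J5→J6→J1→Out: bottleneck 2, flow now 11. (uses reverse residual edge)
No augmenting path remains; maximum flow = 11.
By max-flow min-cut, the minimum cut capacity equals the max flow.
In the residual graph, reachable from Res: {Res, TankA, TankB, J2, J5}.
Min-cut edges: TankA→J6 (2), TankA→P1 (4), J5→Out (5); capacity 2 + 4 + 5 = 11.

11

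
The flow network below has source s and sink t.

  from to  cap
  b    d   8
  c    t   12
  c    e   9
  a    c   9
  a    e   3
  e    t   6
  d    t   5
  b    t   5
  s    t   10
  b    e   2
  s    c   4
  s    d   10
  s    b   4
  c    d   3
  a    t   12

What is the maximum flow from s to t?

Augment s→t: bottleneck 10, flow now 10.
Augment s→b→t: bottleneck 4, flow now 14.
Augment s→c→t: bottleneck 4, flow now 18.
Augment s→d→t: bottleneck 5, flow now 23.
No augmenting path remains; maximum flow = 23.
In the residual graph, reachable from s: {s, d}.
Min-cut edges: s→b (4), s→c (4), s→t (10), d→t (5); capacity 4 + 4 + 10 + 5 = 23.
This cut is saturated, so no flow can exceed 23.

23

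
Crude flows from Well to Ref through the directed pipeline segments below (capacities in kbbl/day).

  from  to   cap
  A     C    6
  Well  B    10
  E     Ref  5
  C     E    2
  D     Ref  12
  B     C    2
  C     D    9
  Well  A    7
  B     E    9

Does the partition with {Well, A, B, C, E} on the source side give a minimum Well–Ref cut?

No — its capacity is 14, but the minimum cut has capacity 13.

Given cut capacity: 9 + 5 = 14.
Augment Well→B→E→Ref: bottleneck 5, flow now 5.
Augment Well→A→C→D→Ref: bottleneck 6, flow now 11.
Augment Well→B→C→D→Ref: bottleneck 2, flow now 13.
No augmenting path remains; maximum flow = 13.
In the residual graph, reachable from Well: {Well, A, B, E}.
Min-cut edges: A→C (6), B→C (2), E→Ref (5); capacity 6 + 2 + 5 = 13.
Cut capacity 14 exceeds the max flow 13, so it is not minimum.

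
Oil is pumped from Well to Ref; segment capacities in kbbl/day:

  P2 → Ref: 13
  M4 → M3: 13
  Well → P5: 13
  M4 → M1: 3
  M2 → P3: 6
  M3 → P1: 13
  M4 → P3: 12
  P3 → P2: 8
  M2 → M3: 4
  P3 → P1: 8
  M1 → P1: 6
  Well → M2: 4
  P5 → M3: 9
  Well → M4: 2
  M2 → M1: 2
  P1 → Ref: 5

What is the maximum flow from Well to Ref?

11

Augment Well→M2→P3→P1→Ref: bottleneck 4, flow now 4.
Augment Well→P5→M3→P1→Ref: bottleneck 1, flow now 5.
Augment Well→M4→P3→P2→Ref: bottleneck 2, flow now 7.
Augment Well→P5→M3→P1→P3→P2→Ref: bottleneck 4, flow now 11. (uses reverse residual edge)
No augmenting path remains; maximum flow = 11.
In the residual graph, reachable from Well: {Well, P5, M3, P1}.
Min-cut edges: Well→M2 (4), Well→M4 (2), P1→Ref (5); capacity 4 + 2 + 5 = 11.
This cut is saturated, so no flow can exceed 11.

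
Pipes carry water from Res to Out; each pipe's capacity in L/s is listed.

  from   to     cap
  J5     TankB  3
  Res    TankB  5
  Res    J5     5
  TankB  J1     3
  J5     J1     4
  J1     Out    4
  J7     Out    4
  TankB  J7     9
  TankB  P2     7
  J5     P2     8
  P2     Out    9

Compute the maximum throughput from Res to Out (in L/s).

Augment Res→J5→J1→Out: bottleneck 4, flow now 4.
Augment Res→J5→P2→Out: bottleneck 1, flow now 5.
Augment Res→TankB→J7→Out: bottleneck 4, flow now 9.
Augment Res→TankB→P2→Out: bottleneck 1, flow now 10.
No augmenting path remains; maximum flow = 10.
In the residual graph, reachable from Res: {Res}.
Min-cut edges: Res→J5 (5), Res→TankB (5); capacity 5 + 5 = 10.
This cut is saturated, so no flow can exceed 10.

10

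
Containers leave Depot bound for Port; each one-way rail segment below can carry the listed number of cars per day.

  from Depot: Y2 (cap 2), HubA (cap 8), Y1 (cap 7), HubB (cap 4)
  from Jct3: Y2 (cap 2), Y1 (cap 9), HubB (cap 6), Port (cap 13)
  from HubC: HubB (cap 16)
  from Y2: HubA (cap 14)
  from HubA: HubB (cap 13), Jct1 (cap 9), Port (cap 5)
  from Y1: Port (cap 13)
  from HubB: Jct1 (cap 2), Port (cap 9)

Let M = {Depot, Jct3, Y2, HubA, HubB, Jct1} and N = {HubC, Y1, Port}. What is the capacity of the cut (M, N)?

43

Edges leaving {Depot, Jct3, Y2, HubA, HubB, Jct1}: Depot→Y1 (7), Jct3→Y1 (9), Jct3→Port (13), HubA→Port (5), HubB→Port (9).
Cut capacity = 7 + 9 + 13 + 5 + 9 = 43.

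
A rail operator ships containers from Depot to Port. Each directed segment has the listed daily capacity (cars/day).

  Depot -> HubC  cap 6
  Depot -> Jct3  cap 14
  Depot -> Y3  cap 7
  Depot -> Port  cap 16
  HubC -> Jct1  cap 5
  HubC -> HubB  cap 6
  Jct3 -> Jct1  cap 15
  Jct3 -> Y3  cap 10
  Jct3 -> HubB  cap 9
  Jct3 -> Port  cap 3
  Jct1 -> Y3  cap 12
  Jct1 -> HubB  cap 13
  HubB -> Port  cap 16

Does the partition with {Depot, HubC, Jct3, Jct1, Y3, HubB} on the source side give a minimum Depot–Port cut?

Yes — it is a minimum cut (capacity 35).

Given cut capacity: 16 + 3 + 16 = 35.
Augment Depot→Port: bottleneck 16, flow now 16.
Augment Depot→Jct3→Port: bottleneck 3, flow now 19.
Augment Depot→HubC→HubB→Port: bottleneck 6, flow now 25.
Augment Depot→Jct3→HubB→Port: bottleneck 9, flow now 34.
Augment Depot→Jct3→Jct1→HubB→Port: bottleneck 1, flow now 35.
No augmenting path remains; maximum flow = 35.
Cut capacity 35 equals the max flow, so it is a minimum cut.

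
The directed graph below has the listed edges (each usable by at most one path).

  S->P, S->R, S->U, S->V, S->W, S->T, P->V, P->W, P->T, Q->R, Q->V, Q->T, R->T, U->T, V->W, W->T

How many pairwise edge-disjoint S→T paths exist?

5

Assign every edge capacity 1; by Menger, the answer equals the max flow.
Path S→T (+1); total 1.
Path S→P→T (+1); total 2.
Path S→R→T (+1); total 3.
Path S→U→T (+1); total 4.
Path S→W→T (+1); total 5.
No residual S→T path; max flow = 5.
Certifying cut of size 5: {S→P, S→R, S→T, S→U, W→T}.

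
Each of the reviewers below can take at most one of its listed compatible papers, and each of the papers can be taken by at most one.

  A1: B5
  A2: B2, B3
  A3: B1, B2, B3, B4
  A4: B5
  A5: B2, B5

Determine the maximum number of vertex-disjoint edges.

Unit-capacity flow: source→left, listed edges, right→sink; max matching = max flow.
Augmenting path A1→B5 (+1); matched 1.
Augmenting path A2→B2 (+1); matched 2.
Augmenting path A3→B1 (+1); matched 3.
Augmenting path A5→B2→A2→B3 (+1); matched 4.
No augmenting path remains; maximum matching = 4.
König certificate: {A2, A3, A5, B5} is a vertex cover of size 4 (every listed pair touches it), so no matching can be larger.

4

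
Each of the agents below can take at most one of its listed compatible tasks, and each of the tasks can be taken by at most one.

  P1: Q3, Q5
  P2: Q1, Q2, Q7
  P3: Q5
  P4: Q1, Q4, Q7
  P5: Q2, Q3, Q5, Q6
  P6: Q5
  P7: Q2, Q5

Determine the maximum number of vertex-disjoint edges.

6

Unit-capacity flow: source→left, listed edges, right→sink; max matching = max flow.
Augmenting path P1→Q3 (+1); matched 1.
Augmenting path P2→Q1 (+1); matched 2.
Augmenting path P3→Q5 (+1); matched 3.
Augmenting path P4→Q4 (+1); matched 4.
Augmenting path P5→Q2 (+1); matched 5.
Augmenting path P7→Q2→P5→Q6 (+1); matched 6.
No augmenting path remains; maximum matching = 6.
König certificate: {P1, P2, P4, P5, P7, Q5} is a vertex cover of size 6 (every listed pair touches it), so no matching can be larger.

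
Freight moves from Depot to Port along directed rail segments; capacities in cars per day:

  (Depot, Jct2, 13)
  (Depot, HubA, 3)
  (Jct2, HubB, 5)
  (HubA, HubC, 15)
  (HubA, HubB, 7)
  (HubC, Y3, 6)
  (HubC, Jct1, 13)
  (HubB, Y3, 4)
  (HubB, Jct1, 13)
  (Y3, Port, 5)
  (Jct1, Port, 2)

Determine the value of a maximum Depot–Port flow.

7

Augment Depot→Jct2→HubB→Y3→Port: bottleneck 4, flow now 4.
Augment Depot→Jct2→HubB→Jct1→Port: bottleneck 1, flow now 5.
Augment Depot→HubA→HubC→Y3→Port: bottleneck 1, flow now 6.
Augment Depot→HubA→HubC→Jct1→Port: bottleneck 1, flow now 7.
No augmenting path remains; maximum flow = 7.
In the residual graph, reachable from Depot: {Depot, Jct2, HubA, HubC, HubB, Y3, Jct1}.
Min-cut edges: Y3→Port (5), Jct1→Port (2); capacity 5 + 2 = 7.
This cut is saturated, so no flow can exceed 7.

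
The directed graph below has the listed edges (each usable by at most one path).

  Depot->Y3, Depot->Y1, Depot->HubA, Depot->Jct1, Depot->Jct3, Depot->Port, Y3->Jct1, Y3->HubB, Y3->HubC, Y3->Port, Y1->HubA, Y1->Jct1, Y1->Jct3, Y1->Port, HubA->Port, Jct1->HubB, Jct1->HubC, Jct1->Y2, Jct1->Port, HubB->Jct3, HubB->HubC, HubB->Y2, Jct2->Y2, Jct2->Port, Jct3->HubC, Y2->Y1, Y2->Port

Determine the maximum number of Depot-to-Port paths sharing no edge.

5

Assign every edge capacity 1; by Menger, the answer equals the max flow.
Path Depot→Port (+1); total 1.
Path Depot→Y3→Port (+1); total 2.
Path Depot→Y1→Port (+1); total 3.
Path Depot→HubA→Port (+1); total 4.
Path Depot→Jct1→Port (+1); total 5.
No residual Depot→Port path; max flow = 5.
Certifying cut of size 5: {Depot→HubA, Depot→Jct1, Depot→Port, Depot→Y1, Depot→Y3}.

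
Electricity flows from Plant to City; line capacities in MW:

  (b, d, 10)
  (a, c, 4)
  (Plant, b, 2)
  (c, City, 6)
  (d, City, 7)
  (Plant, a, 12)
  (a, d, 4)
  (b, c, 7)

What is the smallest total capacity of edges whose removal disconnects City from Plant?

10

Augment Plant→a→c→City: bottleneck 4, flow now 4.
Augment Plant→a→d→City: bottleneck 4, flow now 8.
Augment Plant→b→c→City: bottleneck 2, flow now 10.
No augmenting path remains; maximum flow = 10.
By max-flow min-cut, the minimum cut capacity equals the max flow.
In the residual graph, reachable from Plant: {Plant, a}.
Min-cut edges: Plant→b (2), a→c (4), a→d (4); capacity 2 + 4 + 4 = 10.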